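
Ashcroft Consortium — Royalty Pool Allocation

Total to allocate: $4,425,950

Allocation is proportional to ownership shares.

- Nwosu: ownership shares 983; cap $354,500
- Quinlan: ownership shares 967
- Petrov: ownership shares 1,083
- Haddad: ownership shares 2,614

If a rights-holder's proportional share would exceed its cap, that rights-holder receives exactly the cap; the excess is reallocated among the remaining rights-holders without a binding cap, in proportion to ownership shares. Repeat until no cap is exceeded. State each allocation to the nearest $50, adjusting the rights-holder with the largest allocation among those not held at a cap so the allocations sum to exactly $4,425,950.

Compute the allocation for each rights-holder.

Nwosu: $354,500; Quinlan: $844,150; Petrov: $945,400; Haddad: $2,281,900

Ownership shares total: 5,647.
Pro-rata shares before constraints: Nwosu 770,446.05; Quinlan 757,905.73; Petrov 848,823.07; Haddad 2,048,775.15.
Cap binds for Nwosu ($354,500); remaining pool $4,071,450 reallocated over remaining ownership shares 4,664.
Remaining shares: Quinlan 844,144.97 → $844,150; Petrov 945,407.45 → $945,400; Haddad 2,281,897.58 → $2,281,900.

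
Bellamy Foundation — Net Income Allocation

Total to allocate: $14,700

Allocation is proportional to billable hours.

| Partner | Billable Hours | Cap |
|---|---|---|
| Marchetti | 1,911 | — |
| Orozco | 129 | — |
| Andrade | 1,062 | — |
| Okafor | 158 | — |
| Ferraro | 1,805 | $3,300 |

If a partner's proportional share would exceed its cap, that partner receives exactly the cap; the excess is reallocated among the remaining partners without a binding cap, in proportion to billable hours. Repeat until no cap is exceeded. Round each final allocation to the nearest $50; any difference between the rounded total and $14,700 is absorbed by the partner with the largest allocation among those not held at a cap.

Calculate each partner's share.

Marchetti: $6,700; Orozco: $450; Andrade: $3,700; Okafor: $550; Ferraro: $3,300

Sum of billable hours: 5,065.
Proportional shares (ignoring caps): Marchetti 5,546.24; Orozco 374.39; Andrade 3,082.21; Okafor 458.56; Ferraro 5,238.60.
Held at cap: Ferraro ($3,300); remaining pool $11,400 reallocated over remaining billable hours 3,260.
Remaining shares: Marchetti 6,682.64 → $6,700; Orozco 451.10 → $450; Andrade 3,713.74 → $3,700; Okafor 552.52 → $550.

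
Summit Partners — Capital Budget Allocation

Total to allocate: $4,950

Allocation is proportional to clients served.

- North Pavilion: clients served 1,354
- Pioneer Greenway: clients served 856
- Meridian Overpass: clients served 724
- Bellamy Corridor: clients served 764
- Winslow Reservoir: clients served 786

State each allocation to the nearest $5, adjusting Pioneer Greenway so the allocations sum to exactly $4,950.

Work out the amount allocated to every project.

Combined clients served = 4,484.
Raw shares: North Pavilion 1,354/4,484 × $4,950 = 1,494.71; Pioneer Greenway 856/4,484 × $4,950 = 944.96; Meridian Overpass 724/4,484 × $4,950 = 799.24; Bellamy Corridor 764/4,484 × $4,950 = 843.40; Winslow Reservoir 786/4,484 × $4,950 = 867.69.
After rounding ($5): North Pavilion $1,495; Pioneer Greenway $945; Meridian Overpass $800; Bellamy Corridor $845; Winslow Reservoir $870. Sum = $4,955.
Difference $4,950 − $4,955 = −$5 applied to Pioneer Greenway: Pioneer Greenway becomes $940.

North Pavilion: $1,495; Pioneer Greenway: $940; Meridian Overpass: $800; Bellamy Corridor: $845; Winslow Reservoir: $870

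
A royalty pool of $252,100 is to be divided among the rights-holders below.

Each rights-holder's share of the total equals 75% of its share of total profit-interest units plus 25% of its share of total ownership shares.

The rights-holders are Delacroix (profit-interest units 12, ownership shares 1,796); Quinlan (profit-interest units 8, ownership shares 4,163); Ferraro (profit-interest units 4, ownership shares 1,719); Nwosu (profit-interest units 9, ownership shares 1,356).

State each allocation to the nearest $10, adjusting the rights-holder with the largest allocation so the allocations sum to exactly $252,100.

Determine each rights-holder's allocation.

Delacroix: $81,280 · Quinlan: $74,880 · Ferraro: $34,910 · Nwosu: $61,030

Totals — profit-interest units 33, ownership shares 9,034.
Combined weights (75% profit-interest units + 25% ownership shares): Delacroix 0.3224; Quinlan 0.2970; Ferraro 0.1385; Nwosu 0.2421.
Raw shares: Delacroix 81,284.20; Quinlan 74,879.21; Ferraro 34,910.65; Nwosu 61,025.94.
At nearest $10: Delacroix $81,280; Quinlan $74,880; Ferraro $34,910; Nwosu $61,030. Sum = $252,100.
Sum already equals the total — no adjustment.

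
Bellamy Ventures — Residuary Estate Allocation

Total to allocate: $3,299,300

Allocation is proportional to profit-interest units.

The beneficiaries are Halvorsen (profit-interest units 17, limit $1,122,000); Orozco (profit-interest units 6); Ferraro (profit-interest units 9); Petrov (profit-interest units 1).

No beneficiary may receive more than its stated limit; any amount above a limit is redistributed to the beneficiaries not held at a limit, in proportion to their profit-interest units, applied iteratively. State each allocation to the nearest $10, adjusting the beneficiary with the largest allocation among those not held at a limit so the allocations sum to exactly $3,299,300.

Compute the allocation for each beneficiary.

Halvorsen: $1,122,000 | Orozco: $816,490 | Ferraro: $1,224,730 | Petrov: $136,080

Combined profit-interest units = 33.
Pro-rata shares before constraints: Halvorsen 1,699,639.39; Orozco 599,872.73; Ferraro 899,809.09; Petrov 99,978.79.
Capped: Halvorsen ($1,122,000); balance $2,177,300 reallocated over remaining profit-interest units 16.
Shares after redistribution: Orozco 816,487.50 → $816,490; Ferraro 1,224,731.25 → $1,224,730; Petrov 136,081.25 → $136,080.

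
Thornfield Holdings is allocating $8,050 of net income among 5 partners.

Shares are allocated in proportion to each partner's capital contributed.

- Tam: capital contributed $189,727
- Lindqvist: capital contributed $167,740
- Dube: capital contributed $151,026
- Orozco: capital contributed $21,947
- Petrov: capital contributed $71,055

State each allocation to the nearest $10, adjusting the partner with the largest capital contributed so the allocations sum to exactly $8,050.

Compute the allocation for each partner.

Combined capital contributed = 601,495.
Raw shares: Tam 189,727/601,495 × $8,050 = 2,539.18; Lindqvist 167,740/601,495 × $8,050 = 2,244.92; Dube 151,026/601,495 × $8,050 = 2,021.23; Orozco 21,947/601,495 × $8,050 = 293.72; Petrov 71,055/601,495 × $8,050 = 950.95.
Rounded to nearest $10: Tam $2,540; Lindqvist $2,240; Dube $2,020; Orozco $290; Petrov $950. Sum = $8,040.
Difference $8,050 − $8,040 = +$10 applied to largest capital contributed (Tam): Tam becomes $2,550.

Tam: $2,550; Lindqvist: $2,240; Dube: $2,020; Orozco: $290; Petrov: $950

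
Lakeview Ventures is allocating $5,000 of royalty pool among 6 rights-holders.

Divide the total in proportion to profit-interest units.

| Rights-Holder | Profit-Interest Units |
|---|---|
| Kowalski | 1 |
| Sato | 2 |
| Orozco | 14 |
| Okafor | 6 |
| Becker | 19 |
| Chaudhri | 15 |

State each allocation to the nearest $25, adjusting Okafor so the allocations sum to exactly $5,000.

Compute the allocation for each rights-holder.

Combined profit-interest units = 57.
Pro-rata amounts: Kowalski 1/57 × $5,000 = 87.72; Sato 2/57 × $5,000 = 175.44; Orozco 14/57 × $5,000 = 1,228.07; Okafor 6/57 × $5,000 = 526.32; Becker 19/57 × $5,000 = 1,666.67; Chaudhri 15/57 × $5,000 = 1,315.79.
After rounding ($25): Kowalski $100; Sato $175; Orozco $1,225; Okafor $525; Becker $1,675; Chaudhri $1,325. Sum = $5,025.
Difference $5,000 − $5,025 = −$25 applied to Okafor: Okafor becomes $500.

Kowalski: $100; Sato: $175; Orozco: $1,225; Okafor: $500; Becker: $1,675; Chaudhri: $1,325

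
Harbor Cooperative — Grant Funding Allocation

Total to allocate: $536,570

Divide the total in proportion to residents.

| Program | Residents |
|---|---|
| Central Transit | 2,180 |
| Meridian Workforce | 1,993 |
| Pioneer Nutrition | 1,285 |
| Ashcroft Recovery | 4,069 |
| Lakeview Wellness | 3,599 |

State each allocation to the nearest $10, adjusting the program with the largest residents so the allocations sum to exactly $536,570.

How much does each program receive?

Combined residents = 13,126.
Pro-rata amounts: Central Transit 2,180/13,126 × $536,570 = 89,114.93; Meridian Workforce 1,993/13,126 × $536,570 = 81,470.67; Pioneer Nutrition 1,285/13,126 × $536,570 = 52,528.76; Ashcroft Recovery 4,069/13,126 × $536,570 = 166,334.25; Lakeview Wellness 3,599/13,126 × $536,570 = 147,121.39.
At nearest $10: Central Transit $89,110; Meridian Workforce $81,470; Pioneer Nutrition $52,530; Ashcroft Recovery $166,330; Lakeview Wellness $147,120. Sum = $536,560.
Difference $536,570 − $536,560 = +$10 applied to largest residents (Ashcroft Recovery): Ashcroft Recovery becomes $166,340.

Central Transit: $89,110; Meridian Workforce: $81,470; Pioneer Nutrition: $52,530; Ashcroft Recovery: $166,340; Lakeview Wellness: $147,120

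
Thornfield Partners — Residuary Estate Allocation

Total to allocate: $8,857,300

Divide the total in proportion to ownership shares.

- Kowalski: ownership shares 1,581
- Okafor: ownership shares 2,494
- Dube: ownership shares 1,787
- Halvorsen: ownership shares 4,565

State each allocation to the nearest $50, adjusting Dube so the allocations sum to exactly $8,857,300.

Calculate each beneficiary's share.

Kowalski: $1,343,000; Okafor: $2,118,550; Dube: $1,517,950; Halvorsen: $3,877,800

Sum of ownership shares: 10,427.
Unrounded shares: Kowalski 1,581/10,427 × $8,857,300 = 1,342,993.32; Okafor 2,494/10,427 × $8,857,300 = 2,118,548.59; Dube 1,787/10,427 × $8,857,300 = 1,517,981.69; Halvorsen 4,565/10,427 × $8,857,300 = 3,877,776.40.
Rounded to nearest $50: Kowalski $1,343,000; Okafor $2,118,550; Dube $1,518,000; Halvorsen $3,877,800. Sum = $8,857,350.
Difference $8,857,300 − $8,857,350 = −$50 applied to Dube: Dube becomes $1,517,950.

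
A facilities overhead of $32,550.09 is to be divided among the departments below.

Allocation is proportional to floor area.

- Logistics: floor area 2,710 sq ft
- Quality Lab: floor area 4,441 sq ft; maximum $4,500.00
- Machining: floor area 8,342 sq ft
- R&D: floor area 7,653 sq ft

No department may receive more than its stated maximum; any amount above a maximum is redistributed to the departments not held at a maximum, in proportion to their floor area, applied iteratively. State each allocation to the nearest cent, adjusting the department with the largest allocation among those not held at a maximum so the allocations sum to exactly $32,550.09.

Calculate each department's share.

Logistics: $4,063.93 | Quality Lab: $4,500.00 | Machining: $12,509.69 | R&D: $11,476.47

Combined floor area = 23,146.
Pro-rata shares before constraints: Logistics 3,811.0578; Quality Lab 6,245.3534; Machining 11,731.3078; R&D 10,762.3710.
Held at cap: Quality Lab ($4,500.00); remaining pool $28,050.09 reallocated over remaining floor area 18,705.
Remaining shares: Logistics 4,063.9264 → $4,063.93; Machining 12,509.6953 → $12,509.70; R&D 11,476.4683 → $11,476.47.
Rounding difference −$0.01 applied to Machining → $12,509.69.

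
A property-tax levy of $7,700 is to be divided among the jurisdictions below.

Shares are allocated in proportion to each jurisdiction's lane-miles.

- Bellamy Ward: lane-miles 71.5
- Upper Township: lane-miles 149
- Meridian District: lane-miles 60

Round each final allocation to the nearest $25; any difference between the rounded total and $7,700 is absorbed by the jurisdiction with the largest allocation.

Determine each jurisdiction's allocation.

Bellamy Ward: $1,975; Upper Township: $4,075; Meridian District: $1,650

Total lane-miles = 280.5.
Raw shares: Bellamy Ward 71.5/280.5 × $7,700 = 1,962.75; Upper Township 149/280.5 × $7,700 = 4,090.20; Meridian District 60/280.5 × $7,700 = 1,647.06.
After rounding ($25): Bellamy Ward $1,975; Upper Township $4,100; Meridian District $1,650. Sum = $7,725.
Difference $7,700 − $7,725 = −$25 applied to largest allocation (Upper Township): Upper Township becomes $4,075.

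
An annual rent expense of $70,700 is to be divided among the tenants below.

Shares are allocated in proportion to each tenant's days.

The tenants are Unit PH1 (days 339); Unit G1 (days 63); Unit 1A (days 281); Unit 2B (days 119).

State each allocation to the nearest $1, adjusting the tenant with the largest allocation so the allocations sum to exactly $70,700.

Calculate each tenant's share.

Sum of days: 802.
Unrounded shares: Unit PH1 339/802 × $70,700 = 29,884.41; Unit G1 63/802 × $70,700 = 5,553.74; Unit 1A 281/802 × $70,700 = 24,771.45; Unit 2B 119/802 × $70,700 = 10,490.40.
At nearest $1: Unit PH1 $29,884; Unit G1 $5,554; Unit 1A $24,771; Unit 2B $10,490. Sum = $70,699.
Difference $70,700 − $70,699 = +$1 applied to largest allocation (Unit PH1): Unit PH1 becomes $29,885.

Unit PH1: $29,885 · Unit G1: $5,554 · Unit 1A: $24,771 · Unit 2B: $10,490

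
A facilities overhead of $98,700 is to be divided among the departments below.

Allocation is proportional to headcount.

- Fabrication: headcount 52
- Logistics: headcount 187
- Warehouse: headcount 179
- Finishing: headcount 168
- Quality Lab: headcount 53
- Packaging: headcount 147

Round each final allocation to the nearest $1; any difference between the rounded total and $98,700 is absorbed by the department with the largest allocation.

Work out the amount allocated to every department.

Combined headcount = 786.
Raw shares: Fabrication 52/786 × $98,700 = 6,529.77; Logistics 187/786 × $98,700 = 23,482.06; Warehouse 179/786 × $98,700 = 22,477.48; Finishing 168/786 × $98,700 = 21,096.18; Quality Lab 53/786 × $98,700 = 6,655.34; Packaging 147/786 × $98,700 = 18,459.16.
At nearest $1: Fabrication $6,530; Logistics $23,482; Warehouse $22,477; Finishing $21,096; Quality Lab $6,655; Packaging $18,459. Sum = $98,699.
Difference $98,700 − $98,699 = +$1 applied to largest allocation (Logistics): Logistics becomes $23,483.

Fabrication: $6,530 · Logistics: $23,483 · Warehouse: $22,477 · Finishing: $21,096 · Quality Lab: $6,655 · Packaging: $18,459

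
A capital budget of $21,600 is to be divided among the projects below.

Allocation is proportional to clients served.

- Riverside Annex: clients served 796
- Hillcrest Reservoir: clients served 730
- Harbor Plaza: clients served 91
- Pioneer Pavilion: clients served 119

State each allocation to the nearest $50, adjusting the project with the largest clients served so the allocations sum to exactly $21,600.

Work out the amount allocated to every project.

Riverside Annex: $9,850 · Hillcrest Reservoir: $9,100 · Harbor Plaza: $1,150 · Pioneer Pavilion: $1,500

Combined clients served = 1,736.
Raw shares: Riverside Annex 796/1,736 × $21,600 = 9,904.15; Hillcrest Reservoir 730/1,736 × $21,600 = 9,082.95; Harbor Plaza 91/1,736 × $21,600 = 1,132.26; Pioneer Pavilion 119/1,736 × $21,600 = 1,480.65.
At nearest $50: Riverside Annex $9,900; Hillcrest Reservoir $9,100; Harbor Plaza $1,150; Pioneer Pavilion $1,500. Sum = $21,650.
Difference $21,600 − $21,650 = −$50 applied to largest clients served (Riverside Annex): Riverside Annex becomes $9,850.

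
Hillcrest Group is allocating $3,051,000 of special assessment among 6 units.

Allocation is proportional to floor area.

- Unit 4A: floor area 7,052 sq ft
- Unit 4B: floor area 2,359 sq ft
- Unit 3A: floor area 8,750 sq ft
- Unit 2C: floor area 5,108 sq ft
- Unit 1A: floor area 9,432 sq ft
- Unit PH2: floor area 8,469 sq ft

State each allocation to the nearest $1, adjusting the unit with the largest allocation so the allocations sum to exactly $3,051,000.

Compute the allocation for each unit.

Unit 4A: $522,605 · Unit 4B: $174,819 · Unit 3A: $648,439 · Unit 2C: $378,540 · Unit 1A: $698,982 · Unit PH2: $627,615

Combined floor area = 41,170.
Raw shares: Unit 4A 7,052/41,170 × $3,051,000 = 522,605.10; Unit 4B 2,359/41,170 × $3,051,000 = 174,819.26; Unit 3A 8,750/41,170 × $3,051,000 = 648,439.40; Unit 2C 5,108/41,170 × $3,051,000 = 378,540.39; Unit 1A 9,432/41,170 × $3,051,000 = 698,980.62; Unit PH2 8,469/41,170 × $3,051,000 = 627,615.23.
After rounding ($1): Unit 4A $522,605; Unit 4B $174,819; Unit 3A $648,439; Unit 2C $378,540; Unit 1A $698,981; Unit PH2 $627,615. Sum = $3,050,999.
Difference $3,051,000 − $3,050,999 = +$1 applied to largest allocation (Unit 1A): Unit 1A becomes $698,982.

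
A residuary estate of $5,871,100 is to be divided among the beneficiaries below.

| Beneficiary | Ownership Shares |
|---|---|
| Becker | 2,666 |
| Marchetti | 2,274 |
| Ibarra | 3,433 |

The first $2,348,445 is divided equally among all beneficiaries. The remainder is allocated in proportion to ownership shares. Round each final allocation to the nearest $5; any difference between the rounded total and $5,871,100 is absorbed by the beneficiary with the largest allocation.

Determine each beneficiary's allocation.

$2,348,445 shared equally gives $782,815 per beneficiary.
Remainder $3,522,655 by ownership shares (total 8,373): Becker 1,121,628.83 → $1,121,630; Marchetti 956,708.17 → $956,710; Ibarra 1,444,318.00 → $1,444,320.
Rounding difference −$5 on remainder applied to Ibarra.
Totals: Becker $782,815 + $1,121,630 = $1,904,445; Marchetti $782,815 + $956,710 = $1,739,525; Ibarra $782,815 + $1,444,315 = $2,227,130.

Becker: $1,904,445 · Marchetti: $1,739,525 · Ibarra: $2,227,130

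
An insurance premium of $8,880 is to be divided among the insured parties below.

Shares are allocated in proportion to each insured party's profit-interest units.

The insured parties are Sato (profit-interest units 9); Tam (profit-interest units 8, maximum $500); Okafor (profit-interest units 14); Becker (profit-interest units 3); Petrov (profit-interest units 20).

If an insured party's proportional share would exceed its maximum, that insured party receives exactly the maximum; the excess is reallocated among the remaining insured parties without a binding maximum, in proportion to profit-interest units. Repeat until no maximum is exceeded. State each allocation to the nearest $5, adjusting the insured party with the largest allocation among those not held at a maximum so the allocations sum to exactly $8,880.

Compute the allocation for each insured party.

Sato: $1,640; Tam: $500; Okafor: $2,550; Becker: $545; Petrov: $3,645

Profit-interest units total: 54.
Proportional shares (ignoring caps): Sato 1,480.00; Tam 1,315.56; Okafor 2,302.22; Becker 493.33; Petrov 3,288.89.
Capped: Tam ($500); remaining pool $8,380 reallocated over remaining profit-interest units 46.
Shares after redistribution: Sato 1,639.57 → $1,640; Okafor 2,550.43 → $2,550; Becker 546.52 → $545; Petrov 3,643.48 → $3,645.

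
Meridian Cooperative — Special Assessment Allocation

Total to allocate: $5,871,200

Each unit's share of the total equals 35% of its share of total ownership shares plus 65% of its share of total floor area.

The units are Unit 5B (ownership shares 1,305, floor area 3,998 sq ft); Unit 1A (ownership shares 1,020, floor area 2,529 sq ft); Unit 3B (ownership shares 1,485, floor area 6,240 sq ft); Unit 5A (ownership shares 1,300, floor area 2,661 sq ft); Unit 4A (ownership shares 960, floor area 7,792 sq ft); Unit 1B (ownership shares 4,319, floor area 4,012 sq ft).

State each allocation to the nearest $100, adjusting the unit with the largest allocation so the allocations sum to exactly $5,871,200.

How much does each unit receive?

Totals — ownership shares 10,389, floor area 27,232.
Combined weights (35% ownership shares + 65% floor area): Unit 5B 0.1394; Unit 1A 0.0947; Unit 3B 0.1990; Unit 5A 0.1073; Unit 4A 0.2183; Unit 1B 0.2413.
Pro-rata amounts: Unit 5B 818,403.85; Unit 1A 556,166.53; Unit 3B 1,168,200.28; Unit 5A 630,048.29; Unit 4A 1,281,853.07; Unit 1B 1,416,527.98.
After rounding ($100): Unit 5B $818,400; Unit 1A $556,200; Unit 3B $1,168,200; Unit 5A $630,000; Unit 4A $1,281,900; Unit 1B $1,416,500. Sum = $5,871,200.
No rounding difference to absorb.

Unit 5B: $818,400 · Unit 1A: $556,200 · Unit 3B: $1,168,200 · Unit 5A: $630,000 · Unit 4A: $1,281,900 · Unit 1B: $1,416,500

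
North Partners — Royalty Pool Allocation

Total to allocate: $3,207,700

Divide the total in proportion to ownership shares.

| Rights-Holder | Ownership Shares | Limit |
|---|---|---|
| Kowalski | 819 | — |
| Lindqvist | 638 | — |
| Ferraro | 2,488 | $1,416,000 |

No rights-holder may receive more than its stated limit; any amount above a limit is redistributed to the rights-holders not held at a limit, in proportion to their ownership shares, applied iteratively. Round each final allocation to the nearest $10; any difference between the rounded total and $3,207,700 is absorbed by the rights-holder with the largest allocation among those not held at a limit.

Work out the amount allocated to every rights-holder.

Total ownership shares = 3,945.
Unconstrained shares: Kowalski 665,933.16; Lindqvist 518,761.12; Ferraro 2,023,005.73.
Capped: Ferraro ($1,416,000); balance $1,791,700 reallocated over remaining ownership shares 1,457.
Redistributed shares: Kowalski 1,007,139.53 → $1,007,140; Lindqvist 784,560.47 → $784,560.

Kowalski: $1,007,140 · Lindqvist: $784,560 · Ferraro: $1,416,000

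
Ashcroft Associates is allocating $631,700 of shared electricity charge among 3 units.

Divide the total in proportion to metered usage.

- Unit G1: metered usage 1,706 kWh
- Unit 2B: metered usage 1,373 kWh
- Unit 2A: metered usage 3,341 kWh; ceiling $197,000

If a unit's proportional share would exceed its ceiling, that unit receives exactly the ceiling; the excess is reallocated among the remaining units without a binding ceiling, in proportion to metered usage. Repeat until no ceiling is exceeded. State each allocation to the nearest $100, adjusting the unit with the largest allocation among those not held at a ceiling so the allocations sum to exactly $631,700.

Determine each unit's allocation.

Total metered usage = 6,420.
Unconstrained shares: Unit G1 167,862.96; Unit 2B 135,097.21; Unit 2A 328,739.83.
Held at cap: Unit 2A ($197,000); residual $434,700 reallocated over remaining metered usage 3,079.
Shares after redistribution: Unit G1 240,856.84 → $240,900; Unit 2B 193,843.16 → $193,800.

Unit G1: $240,900 · Unit 2B: $193,800 · Unit 2A: $197,000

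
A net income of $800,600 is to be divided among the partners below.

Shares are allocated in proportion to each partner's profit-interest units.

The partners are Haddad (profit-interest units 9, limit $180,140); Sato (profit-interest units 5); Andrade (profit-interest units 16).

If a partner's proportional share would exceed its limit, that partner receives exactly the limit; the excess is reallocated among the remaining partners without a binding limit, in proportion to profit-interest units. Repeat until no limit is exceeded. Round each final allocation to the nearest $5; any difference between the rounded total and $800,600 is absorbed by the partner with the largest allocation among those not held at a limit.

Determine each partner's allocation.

Haddad: $180,140; Sato: $147,730; Andrade: $472,730

Profit-interest units total: 30.
Proportional shares (ignoring caps): Haddad 240,180.00; Sato 133,433.33; Andrade 426,986.67.
Cap binds for Haddad ($180,140); residual $620,460 reallocated over remaining profit-interest units 21.
Shares after redistribution: Sato 147,728.57 → $147,730; Andrade 472,731.43 → $472,730.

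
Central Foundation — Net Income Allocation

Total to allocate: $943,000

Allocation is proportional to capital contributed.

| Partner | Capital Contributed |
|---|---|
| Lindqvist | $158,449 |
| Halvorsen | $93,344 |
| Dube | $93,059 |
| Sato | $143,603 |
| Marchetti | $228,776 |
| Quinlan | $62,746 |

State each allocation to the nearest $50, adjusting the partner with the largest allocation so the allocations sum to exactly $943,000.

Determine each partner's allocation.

Lindqvist: $191,550 | Halvorsen: $112,850 | Dube: $112,500 | Sato: $173,600 | Marchetti: $276,650 | Quinlan: $75,850

Total capital contributed = 779,977.
Raw shares: Lindqvist 158,449/779,977 × $943,000 = 191,566.43; Halvorsen 93,344/779,977 × $943,000 = 112,853.83; Dube 93,059/779,977 × $943,000 = 112,509.26; Sato 143,603/779,977 × $943,000 = 173,617.46; Marchetti 228,776/779,977 × $943,000 = 276,592.47; Quinlan 62,746/779,977 × $943,000 = 75,860.54.
Rounded to nearest $50: Lindqvist $191,550; Halvorsen $112,850; Dube $112,500; Sato $173,600; Marchetti $276,600; Quinlan $75,850. Sum = $942,950.
Difference $943,000 − $942,950 = +$50 applied to largest allocation (Marchetti): Marchetti becomes $276,650.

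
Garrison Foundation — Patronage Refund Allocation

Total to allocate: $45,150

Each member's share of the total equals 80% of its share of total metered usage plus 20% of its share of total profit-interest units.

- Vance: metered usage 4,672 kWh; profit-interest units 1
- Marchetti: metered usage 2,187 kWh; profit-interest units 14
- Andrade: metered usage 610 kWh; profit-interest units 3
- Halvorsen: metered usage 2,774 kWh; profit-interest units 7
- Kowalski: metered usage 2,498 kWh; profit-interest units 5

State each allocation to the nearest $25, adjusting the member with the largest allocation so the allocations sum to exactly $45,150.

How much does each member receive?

Metered usage total 12,741; profit-interest units total 30.
Composite weights (80% metered usage + 20% profit-interest units): Vance 0.3000; Marchetti 0.2307; Andrade 0.0583; Halvorsen 0.2208; Kowalski 0.1902.
Raw shares: Vance 13,545.85; Marchetti 10,414.02; Andrade 2,632.31; Halvorsen 9,971.13; Kowalski 8,586.69.
Rounded to nearest $25: Vance $13,550; Marchetti $10,425; Andrade $2,625; Halvorsen $9,975; Kowalski $8,575. Sum = $45,150.
Sum already equals the total — no adjustment.

Vance: $13,550 | Marchetti: $10,425 | Andrade: $2,625 | Halvorsen: $9,975 | Kowalski: $8,575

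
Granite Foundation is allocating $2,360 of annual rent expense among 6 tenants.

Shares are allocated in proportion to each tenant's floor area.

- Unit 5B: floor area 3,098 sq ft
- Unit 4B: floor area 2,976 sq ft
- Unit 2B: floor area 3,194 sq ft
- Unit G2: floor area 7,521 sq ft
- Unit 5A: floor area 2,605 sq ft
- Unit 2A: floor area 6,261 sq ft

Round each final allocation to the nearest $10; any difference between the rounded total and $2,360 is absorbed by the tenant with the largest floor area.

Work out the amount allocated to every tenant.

Unit 5B: $280; Unit 4B: $270; Unit 2B: $290; Unit G2: $700; Unit 5A: $240; Unit 2A: $580

Combined floor area = 3,098 + 2,976 + 3,194 + 7,521 + 2,605 + 6,261 = 25,655.
Raw shares: Unit 5B 284.98; Unit 4B 273.76; Unit 2B 293.82; Unit G2 691.86; Unit 5A 239.63; Unit 2A 575.95.
Rounded to nearest $10: Unit 5B $280; Unit 4B $270; Unit 2B $290; Unit G2 $690; Unit 5A $240; Unit 2A $580. Sum = $2,350.
Difference $2,360 − $2,350 = +$10 applied to largest floor area (Unit G2): Unit G2 becomes $700.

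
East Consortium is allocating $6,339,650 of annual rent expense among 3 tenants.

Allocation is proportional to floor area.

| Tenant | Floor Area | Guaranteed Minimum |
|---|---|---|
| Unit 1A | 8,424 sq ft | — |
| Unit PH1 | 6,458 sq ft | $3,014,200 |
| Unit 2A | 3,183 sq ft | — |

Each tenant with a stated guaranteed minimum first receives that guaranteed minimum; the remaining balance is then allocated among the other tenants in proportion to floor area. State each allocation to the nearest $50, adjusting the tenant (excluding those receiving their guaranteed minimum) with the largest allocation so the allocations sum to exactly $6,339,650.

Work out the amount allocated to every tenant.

Guaranteed amounts: Unit PH1 $3,014,200. Balance $3,325,450.
Balance split over remaining floor area 11,607: Unit 1A 2,413,508.30 → $2,413,500; Unit 2A 911,941.70 → $911,950.

Unit 1A: $2,413,500 · Unit PH1: $3,014,200 · Unit 2A: $911,950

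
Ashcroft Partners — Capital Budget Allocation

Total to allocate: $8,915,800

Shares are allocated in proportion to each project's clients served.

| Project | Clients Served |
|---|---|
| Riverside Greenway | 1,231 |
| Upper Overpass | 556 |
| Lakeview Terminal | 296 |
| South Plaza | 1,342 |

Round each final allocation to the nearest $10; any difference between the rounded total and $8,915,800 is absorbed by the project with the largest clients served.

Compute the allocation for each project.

Sum of clients served: 1,231 + 556 + 296 + 1,342 = 3,425.
Raw shares: Riverside Greenway 3,204,481.69; Upper Overpass 1,447,353.23; Lakeview Terminal 770,533.37; South Plaza 3,493,431.71.
Rounded to nearest $10: Riverside Greenway $3,204,480; Upper Overpass $1,447,350; Lakeview Terminal $770,530; South Plaza $3,493,430. Sum = $8,915,790.
Difference $8,915,800 − $8,915,790 = +$10 applied to largest clients served (South Plaza): South Plaza becomes $3,493,440.

Riverside Greenway: $3,204,480 · Upper Overpass: $1,447,350 · Lakeview Terminal: $770,530 · South Plaza: $3,493,440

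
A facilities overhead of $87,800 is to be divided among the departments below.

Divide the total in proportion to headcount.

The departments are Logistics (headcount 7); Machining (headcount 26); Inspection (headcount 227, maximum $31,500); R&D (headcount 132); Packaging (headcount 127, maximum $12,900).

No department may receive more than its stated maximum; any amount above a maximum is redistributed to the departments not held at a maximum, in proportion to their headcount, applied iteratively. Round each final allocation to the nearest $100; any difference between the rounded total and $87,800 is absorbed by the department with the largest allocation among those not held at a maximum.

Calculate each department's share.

Combined headcount = 519.
Proportional shares (ignoring caps): Logistics 1,184.20; Machining 4,398.46; Inspection 38,401.93; R&D 22,330.64; Packaging 21,484.78.
Held at cap: Inspection ($31,500), Packaging ($12,900); balance $43,400 reallocated over remaining headcount 165.
Redistributed shares: Logistics 1,841.21 → $1,800; Machining 6,838.79 → $6,800; R&D 34,720.00 → $34,700.
Rounding difference +$100 applied to R&D → $34,800.

Logistics: $1,800 · Machining: $6,800 · Inspection: $31,500 · R&D: $34,800 · Packaging: $12,900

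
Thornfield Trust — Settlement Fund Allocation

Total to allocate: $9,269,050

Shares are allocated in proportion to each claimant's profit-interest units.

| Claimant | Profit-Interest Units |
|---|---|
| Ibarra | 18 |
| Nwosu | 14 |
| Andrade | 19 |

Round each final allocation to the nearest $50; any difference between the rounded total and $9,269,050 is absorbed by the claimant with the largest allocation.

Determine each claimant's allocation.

Ibarra: $3,271,450; Nwosu: $2,544,450; Andrade: $3,453,150

Sum of profit-interest units: 51.
Proportional shares: Ibarra 18/51 × $9,269,050 = 3,271,429.41; Nwosu 14/51 × $9,269,050 = 2,544,445.10; Andrade 19/51 × $9,269,050 = 3,453,175.49.
Rounded to nearest $50: Ibarra $3,271,450; Nwosu $2,544,450; Andrade $3,453,200. Sum = $9,269,100.
Difference $9,269,050 − $9,269,100 = −$50 applied to largest allocation (Andrade): Andrade becomes $3,453,150.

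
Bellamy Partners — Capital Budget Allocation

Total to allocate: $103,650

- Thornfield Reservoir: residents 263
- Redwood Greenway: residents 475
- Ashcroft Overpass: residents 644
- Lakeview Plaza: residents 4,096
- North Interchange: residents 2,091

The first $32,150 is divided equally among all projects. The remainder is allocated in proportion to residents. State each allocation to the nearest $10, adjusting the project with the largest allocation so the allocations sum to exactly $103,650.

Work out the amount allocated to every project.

First tranche $32,150 split equally: $6,430 each.
Remainder $71,500 by residents (total 7,569): Thornfield Reservoir 2,484.41 → $2,480; Redwood Greenway 4,487.05 → $4,490; Ashcroft Overpass 6,083.50 → $6,080; Lakeview Plaza 38,692.56 → $38,690; North Interchange 19,752.48 → $19,750.
Rounding difference +$10 on remainder applied to Lakeview Plaza.
Totals: Thornfield Reservoir $6,430 + $2,480 = $8,910; Redwood Greenway $6,430 + $4,490 = $10,920; Ashcroft Overpass $6,430 + $6,080 = $12,510; Lakeview Plaza $6,430 + $38,700 = $45,130; North Interchange $6,430 + $19,750 = $26,180.

Thornfield Reservoir: $8,910 | Redwood Greenway: $10,920 | Ashcroft Overpass: $12,510 | Lakeview Plaza: $45,130 | North Interchange: $26,180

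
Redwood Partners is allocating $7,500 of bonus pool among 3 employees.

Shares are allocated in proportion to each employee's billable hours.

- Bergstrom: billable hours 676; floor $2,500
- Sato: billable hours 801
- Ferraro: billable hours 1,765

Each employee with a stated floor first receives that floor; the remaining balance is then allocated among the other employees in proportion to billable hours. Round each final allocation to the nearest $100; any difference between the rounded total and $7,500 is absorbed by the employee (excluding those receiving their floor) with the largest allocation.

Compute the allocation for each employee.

Bergstrom: $2,500; Sato: $1,600; Ferraro: $3,400

Guaranteed amounts: Bergstrom $2,500. Residual $5,000.
Residual split over remaining billable hours 2,566: Sato 1,560.80 → $1,600; Ferraro 3,439.20 → $3,400.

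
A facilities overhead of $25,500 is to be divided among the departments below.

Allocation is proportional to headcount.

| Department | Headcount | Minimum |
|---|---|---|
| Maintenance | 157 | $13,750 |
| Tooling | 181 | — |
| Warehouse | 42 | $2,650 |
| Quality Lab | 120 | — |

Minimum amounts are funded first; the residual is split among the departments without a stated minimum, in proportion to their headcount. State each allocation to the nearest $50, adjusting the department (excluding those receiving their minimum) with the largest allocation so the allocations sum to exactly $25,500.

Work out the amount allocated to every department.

Fund the minimums — Maintenance $13,750; Warehouse $2,650. Balance $9,100.
Balance split over remaining headcount 301: Tooling 5,472.09 → $5,450; Quality Lab 3,627.91 → $3,650.

Maintenance: $13,750 · Tooling: $5,450 · Warehouse: $2,650 · Quality Lab: $3,650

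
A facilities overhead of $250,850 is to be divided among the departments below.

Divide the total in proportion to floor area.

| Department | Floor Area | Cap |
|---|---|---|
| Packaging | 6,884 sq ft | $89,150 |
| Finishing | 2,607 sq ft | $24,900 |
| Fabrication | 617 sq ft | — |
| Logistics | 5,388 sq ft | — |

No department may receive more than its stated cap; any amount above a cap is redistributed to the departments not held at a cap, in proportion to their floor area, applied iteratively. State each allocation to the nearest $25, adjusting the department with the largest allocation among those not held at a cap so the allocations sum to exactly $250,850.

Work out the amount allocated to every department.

Packaging: $89,150 | Finishing: $24,900 | Fabrication: $14,050 | Logistics: $122,750

Total floor area = 15,496.
Proportional shares (ignoring caps): Packaging 111,438.53; Finishing 42,202.24; Fabrication 9,988.03; Logistics 87,221.21.
Capped: Packaging ($89,150), Finishing ($24,900); residual $136,800 reallocated over remaining floor area 6,005.
Remaining shares: Fabrication 14,055.89 → $14,050; Logistics 122,744.11 → $122,750.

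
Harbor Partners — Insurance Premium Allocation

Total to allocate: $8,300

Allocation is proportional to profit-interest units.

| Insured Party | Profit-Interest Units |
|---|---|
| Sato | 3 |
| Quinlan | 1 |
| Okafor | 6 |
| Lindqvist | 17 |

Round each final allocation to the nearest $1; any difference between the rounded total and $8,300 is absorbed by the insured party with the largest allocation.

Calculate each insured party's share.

Total profit-interest units = 27.
Raw shares: Sato 3/27 × $8,300 = 922.22; Quinlan 1/27 × $8,300 = 307.41; Okafor 6/27 × $8,300 = 1,844.44; Lindqvist 17/27 × $8,300 = 5,225.93.
At nearest $1: Sato $922; Quinlan $307; Okafor $1,844; Lindqvist $5,226. Sum = $8,299.
Difference $8,300 − $8,299 = +$1 applied to largest allocation (Lindqvist): Lindqvist becomes $5,227.

Sato: $922; Quinlan: $307; Okafor: $1,844; Lindqvist: $5,227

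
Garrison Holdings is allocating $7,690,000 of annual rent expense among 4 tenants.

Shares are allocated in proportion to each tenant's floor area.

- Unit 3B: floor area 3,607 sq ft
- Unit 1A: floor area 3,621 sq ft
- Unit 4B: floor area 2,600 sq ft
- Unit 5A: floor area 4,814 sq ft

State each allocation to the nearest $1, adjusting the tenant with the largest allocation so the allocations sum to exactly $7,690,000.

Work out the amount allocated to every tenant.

Unit 3B: $1,894,402 · Unit 1A: $1,901,755 · Unit 4B: $1,365,524 · Unit 5A: $2,528,319

Floor area total: 14,642.
Unrounded shares: Unit 3B 3,607/14,642 × $7,690,000 = 1,894,401.72; Unit 1A 3,621/14,642 × $7,690,000 = 1,901,754.54; Unit 4B 2,600/14,642 × $7,690,000 = 1,365,523.84; Unit 5A 4,814/14,642 × $7,690,000 = 2,528,319.90.
Rounded to nearest $1: Unit 3B $1,894,402; Unit 1A $1,901,755; Unit 4B $1,365,524; Unit 5A $2,528,320. Sum = $7,690,001.
Difference $7,690,000 − $7,690,001 = −$1 applied to largest allocation (Unit 5A): Unit 5A becomes $2,528,319.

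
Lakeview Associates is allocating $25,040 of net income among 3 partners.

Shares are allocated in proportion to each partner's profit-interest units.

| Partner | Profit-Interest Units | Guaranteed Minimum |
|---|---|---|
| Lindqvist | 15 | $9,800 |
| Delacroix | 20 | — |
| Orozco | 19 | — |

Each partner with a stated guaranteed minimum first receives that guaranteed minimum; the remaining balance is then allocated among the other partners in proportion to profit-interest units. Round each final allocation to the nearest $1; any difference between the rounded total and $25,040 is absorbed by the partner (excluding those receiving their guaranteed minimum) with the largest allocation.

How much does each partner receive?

Guaranteed amounts: Lindqvist $9,800. Balance $15,240.
Balance split over remaining profit-interest units 39: Delacroix 7,815.38 → $7,815; Orozco 7,424.62 → $7,425.

Lindqvist: $9,800; Delacroix: $7,815; Orozco: $7,425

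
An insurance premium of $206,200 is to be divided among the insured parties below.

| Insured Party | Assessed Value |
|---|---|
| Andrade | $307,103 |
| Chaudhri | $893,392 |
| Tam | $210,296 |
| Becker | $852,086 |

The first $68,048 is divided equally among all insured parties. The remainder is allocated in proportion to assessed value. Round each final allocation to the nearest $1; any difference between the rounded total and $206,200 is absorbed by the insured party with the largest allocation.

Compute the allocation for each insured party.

First tranche $68,048 split equally: $17,012 each.
Remainder $138,152 by assessed value (total 2,262,877): Andrade 18,749.09 → $18,749; Chaudhri 54,542.91 → $54,543; Tam 12,838.88 → $12,839; Becker 52,021.12 → $52,021.
Totals: Andrade $17,012 + $18,749 = $35,761; Chaudhri $17,012 + $54,543 = $71,555; Tam $17,012 + $12,839 = $29,851; Becker $17,012 + $52,021 = $69,033.

Andrade: $35,761 · Chaudhri: $71,555 · Tam: $29,851 · Becker: $69,033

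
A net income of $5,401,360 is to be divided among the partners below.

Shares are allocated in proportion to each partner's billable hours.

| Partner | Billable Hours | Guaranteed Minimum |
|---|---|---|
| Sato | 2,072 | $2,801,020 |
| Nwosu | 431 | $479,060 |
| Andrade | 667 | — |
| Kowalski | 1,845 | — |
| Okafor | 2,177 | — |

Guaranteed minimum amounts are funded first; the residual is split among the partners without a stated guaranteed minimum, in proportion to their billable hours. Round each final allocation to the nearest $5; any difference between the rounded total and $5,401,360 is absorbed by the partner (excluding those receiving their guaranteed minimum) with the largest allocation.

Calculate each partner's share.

Sato: $2,801,020; Nwosu: $479,060; Andrade: $301,745; Kowalski: $834,670; Okafor: $984,865

Minimums first: Sato $2,801,020; Nwosu $479,060. Balance $2,121,280.
Balance split over remaining billable hours 4,689: Andrade 301,747.44 → $301,745; Kowalski 834,668.71 → $834,670; Okafor 984,863.84 → $984,865.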